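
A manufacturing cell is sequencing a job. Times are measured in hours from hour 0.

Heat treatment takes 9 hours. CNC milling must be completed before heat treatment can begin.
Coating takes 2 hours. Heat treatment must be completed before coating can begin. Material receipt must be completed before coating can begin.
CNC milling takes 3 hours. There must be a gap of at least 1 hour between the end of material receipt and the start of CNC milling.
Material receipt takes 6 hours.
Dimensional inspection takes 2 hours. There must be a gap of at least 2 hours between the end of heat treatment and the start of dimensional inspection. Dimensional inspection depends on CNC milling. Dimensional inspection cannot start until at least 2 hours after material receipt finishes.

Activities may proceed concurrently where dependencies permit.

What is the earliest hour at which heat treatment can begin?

10

Material receipt can start immediately at hour 0; it finishes at hour 6.
After material receipt (finishes hour 6, plus 1-hour gap → hour 7), CNC milling can start at hour 7 and finishes at hour 10.
Heat treatment waits on CNC milling (finishes hour 10), so the earliest it can start is hour 10.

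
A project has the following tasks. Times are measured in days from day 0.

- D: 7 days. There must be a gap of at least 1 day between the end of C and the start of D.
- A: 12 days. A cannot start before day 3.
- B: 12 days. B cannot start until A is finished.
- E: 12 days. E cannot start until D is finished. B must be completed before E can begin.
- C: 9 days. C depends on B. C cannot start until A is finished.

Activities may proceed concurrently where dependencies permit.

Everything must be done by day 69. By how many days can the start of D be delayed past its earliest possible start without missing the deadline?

After its own release at day 3, A can start at day 3 and finishes at day 15.
B cannot begin until A (finishes day 15). It runs from day 15 to 15 + 12 = day 27.
C cannot start until B (finishes day 27); A (finishes day 15). The controlling bound is day 27, so C finishes at 27 + 9 = day 36.
D waits on C (finishes day 36, plus 1-day gap → day 37), so it starts at day 37 and finishes at 37 + 7 = day 44.

Working backward from the deadline:
E must finish by day 69; it takes 12 days, so it must start by 69 − 12 = day 57.
D feeds into E (must start by day 57); so D must finish by day 57 and therefore start by day 50.
So D can start as early as day 37 and as late as day 50, giving 50 − 37 = 13 days of slack.

13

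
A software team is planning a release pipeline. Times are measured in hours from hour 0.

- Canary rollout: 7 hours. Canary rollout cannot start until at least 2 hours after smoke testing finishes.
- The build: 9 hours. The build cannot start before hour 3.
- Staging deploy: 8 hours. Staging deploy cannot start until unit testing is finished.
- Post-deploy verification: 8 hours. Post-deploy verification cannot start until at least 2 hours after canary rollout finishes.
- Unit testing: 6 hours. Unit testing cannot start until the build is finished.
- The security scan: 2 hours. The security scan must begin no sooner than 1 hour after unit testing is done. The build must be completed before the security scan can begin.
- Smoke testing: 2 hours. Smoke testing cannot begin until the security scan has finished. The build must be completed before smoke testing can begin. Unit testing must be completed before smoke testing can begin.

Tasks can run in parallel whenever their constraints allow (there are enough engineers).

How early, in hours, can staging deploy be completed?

26

After its own release at hour 3, the build can start at hour 3 and finishes at hour 12.
Unit testing cannot begin until the build (finishes hour 12). It runs from hour 12 to 12 + 6 = hour 18.
Staging deploy waits on unit testing (finishes hour 18), so it starts at hour 18 and finishes at 18 + 8 = hour 26.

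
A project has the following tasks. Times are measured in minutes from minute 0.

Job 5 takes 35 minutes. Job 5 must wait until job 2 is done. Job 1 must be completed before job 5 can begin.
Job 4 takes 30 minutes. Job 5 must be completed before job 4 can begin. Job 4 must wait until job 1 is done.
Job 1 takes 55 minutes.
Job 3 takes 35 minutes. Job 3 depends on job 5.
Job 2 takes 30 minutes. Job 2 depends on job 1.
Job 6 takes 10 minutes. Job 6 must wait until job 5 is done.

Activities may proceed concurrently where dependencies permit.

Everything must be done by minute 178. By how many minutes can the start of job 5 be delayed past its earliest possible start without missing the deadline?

Job 1 can start immediately at minute 0; it finishes at minute 55.
Job 2 cannot begin until job 1 (finishes minute 55). It runs from minute 55 to 55 + 30 = minute 85.
For job 5: job 2 (finishes minute 85); job 1 (finishes minute 55). Taking the maximum gives a start of minute 85, and it finishes at 85 + 35 = minute 120.

Working backward from the deadline:
To finish by minute 178, job 3 (duration 35) must start no later than minute 143.
Nothing follows job 4; the deadline of minute 178 is its only limit. It must start by 178 − 30 = minute 148.
To finish by minute 178, job 6 (duration 10) must start no later than minute 168.
Job 5 has several dependents: job 3 (must start by minute 143); job 4 (must start by minute 148); job 6 (must start by minute 168). The earliest of those limits is minute 143, so job 5 must start by 143 − 35 = minute 108.
So job 5 can start as early as minute 85 and as late as minute 108, giving 108 − 85 = 23 minutes of slack.

23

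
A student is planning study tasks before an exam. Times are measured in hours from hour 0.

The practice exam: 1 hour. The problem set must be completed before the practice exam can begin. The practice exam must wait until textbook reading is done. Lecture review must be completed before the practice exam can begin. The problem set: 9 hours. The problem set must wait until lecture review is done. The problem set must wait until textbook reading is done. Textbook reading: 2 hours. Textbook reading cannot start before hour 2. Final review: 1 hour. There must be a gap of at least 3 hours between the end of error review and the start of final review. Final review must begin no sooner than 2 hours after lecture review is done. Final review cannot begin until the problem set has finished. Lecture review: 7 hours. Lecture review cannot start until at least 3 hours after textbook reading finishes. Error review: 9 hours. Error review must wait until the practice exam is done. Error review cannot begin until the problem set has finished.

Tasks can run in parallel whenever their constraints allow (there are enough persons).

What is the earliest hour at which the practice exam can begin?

23

After its own release at hour 2, textbook reading can start at hour 2 and finishes at hour 4.
Lecture review cannot begin until textbook reading (finishes hour 4, plus 3-hour gap → hour 7). It runs from hour 7 to 7 + 7 = hour 14.
For the problem set: lecture review (finishes hour 14); textbook reading (finishes hour 4). Taking the maximum gives a start of hour 14, and it finishes at 14 + 9 = hour 23.
The practice exam waits on the problem set (finishes hour 23); textbook reading (finishes hour 4); lecture review (finishes hour 14). The latest of these is hour 23, which is the earliest the practice exam can start.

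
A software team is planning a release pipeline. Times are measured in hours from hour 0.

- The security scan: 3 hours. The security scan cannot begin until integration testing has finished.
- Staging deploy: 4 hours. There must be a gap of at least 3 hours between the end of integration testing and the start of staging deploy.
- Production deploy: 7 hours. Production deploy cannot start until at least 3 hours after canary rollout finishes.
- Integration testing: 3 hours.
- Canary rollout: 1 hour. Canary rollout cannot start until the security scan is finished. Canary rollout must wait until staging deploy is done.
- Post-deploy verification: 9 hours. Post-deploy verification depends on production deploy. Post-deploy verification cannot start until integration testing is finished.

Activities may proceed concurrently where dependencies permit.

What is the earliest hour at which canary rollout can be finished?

Nothing blocks integration testing, so it runs from hour 0 to hour 3.
Staging deploy cannot begin until integration testing (finishes hour 3, plus 3-hour gap → hour 6). It runs from hour 6 to 6 + 4 = hour 10.
The security scan waits on integration testing (finishes hour 3), so it starts at hour 3 and finishes at 3 + 3 = hour 6.
Canary rollout has to wait for the security scan (finishes hour 6); staging deploy (finishes hour 10). The latest of these is hour 10, so canary rollout runs hour 10 to 10 + 1 = hour 11.

11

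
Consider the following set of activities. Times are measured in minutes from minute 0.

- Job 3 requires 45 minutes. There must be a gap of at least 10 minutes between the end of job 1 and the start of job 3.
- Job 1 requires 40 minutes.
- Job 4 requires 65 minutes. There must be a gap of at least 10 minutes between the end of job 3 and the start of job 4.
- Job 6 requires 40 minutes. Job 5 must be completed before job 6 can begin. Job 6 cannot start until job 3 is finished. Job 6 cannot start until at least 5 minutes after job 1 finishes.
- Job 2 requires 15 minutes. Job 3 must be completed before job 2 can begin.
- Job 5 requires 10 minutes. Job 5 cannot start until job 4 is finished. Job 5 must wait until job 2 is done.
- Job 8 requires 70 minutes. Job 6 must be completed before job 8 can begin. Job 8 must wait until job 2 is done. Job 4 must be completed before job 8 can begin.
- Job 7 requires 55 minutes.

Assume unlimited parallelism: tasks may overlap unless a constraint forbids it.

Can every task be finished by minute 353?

Nothing blocks job 7, so it runs from minute 0 to minute 55.
Job 1 can start immediately at minute 0; it finishes at minute 40.
Job 3 cannot begin until job 1 (finishes minute 40, plus 10-minute gap → minute 50). It runs from minute 50 to 50 + 45 = minute 95.
Job 4 cannot begin until job 3 (finishes minute 95, plus 10-minute gap → minute 105). It runs from minute 105 to 105 + 65 = minute 170.
After job 3 (finishes minute 95), job 2 can start at minute 95 and finishes at minute 110.
Job 5 needs all of job 4 (finishes minute 170); job 2 (finishes minute 110). That puts its earliest start at minute 170; it finishes at 170 + 10 = minute 180.
For job 6: job 5 (finishes minute 180); job 3 (finishes minute 95); job 1 (finishes minute 40, plus 5-minute gap → minute 45). Taking the maximum gives a start of minute 180, and it finishes at 180 + 40 = minute 220.
For job 8: job 6 (finishes minute 220); job 2 (finishes minute 110); job 4 (finishes minute 170). Taking the maximum gives a start of minute 220, and it finishes at 220 + 70 = minute 290.
Every task is finished by minute 290, which is no later than the deadline of 353, so the schedule is feasible.

Yes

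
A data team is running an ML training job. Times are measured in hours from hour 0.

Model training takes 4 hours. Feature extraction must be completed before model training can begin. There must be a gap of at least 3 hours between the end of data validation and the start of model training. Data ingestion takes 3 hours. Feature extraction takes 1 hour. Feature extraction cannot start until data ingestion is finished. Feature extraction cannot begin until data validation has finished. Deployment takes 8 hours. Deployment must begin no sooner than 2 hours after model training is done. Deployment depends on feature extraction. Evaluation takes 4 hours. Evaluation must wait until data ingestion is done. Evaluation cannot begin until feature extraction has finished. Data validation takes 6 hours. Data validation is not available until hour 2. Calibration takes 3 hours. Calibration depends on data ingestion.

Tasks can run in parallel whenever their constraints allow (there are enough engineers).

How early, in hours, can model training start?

Data validation waits on its own release at hour 2, so it starts at hour 2 and finishes at 2 + 6 = hour 8.
Data ingestion has no prerequisites, so it starts at hour 0 and finishes at hour 3.
For feature extraction: data ingestion (finishes hour 3); data validation (finishes hour 8). Taking the maximum gives a start of hour 8, and it finishes at 8 + 1 = hour 9.
Model training waits on feature extraction (finishes hour 9); data validation (finishes hour 8, plus 3-hour gap → hour 11). The latest of these is hour 11, which is the earliest model training can start.

11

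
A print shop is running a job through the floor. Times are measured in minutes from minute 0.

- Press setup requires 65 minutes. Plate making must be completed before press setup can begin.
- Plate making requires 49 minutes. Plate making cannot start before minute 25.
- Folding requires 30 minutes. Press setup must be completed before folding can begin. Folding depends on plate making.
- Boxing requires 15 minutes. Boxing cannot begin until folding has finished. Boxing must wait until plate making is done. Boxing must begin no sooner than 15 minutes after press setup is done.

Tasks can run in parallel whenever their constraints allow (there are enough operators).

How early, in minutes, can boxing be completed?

Plate making cannot begin until its own release at minute 25. It runs from minute 25 to 25 + 49 = minute 74.
Press setup cannot begin until plate making (finishes minute 74). It runs from minute 74 to 74 + 65 = minute 139.
For folding: press setup (finishes minute 139); plate making (finishes minute 74). Taking the maximum gives a start of minute 139, and it finishes at 139 + 30 = minute 169.
Boxing has to wait for folding (finishes minute 169); plate making (finishes minute 74); press setup (finishes minute 139, plus 15-minute gap → minute 154). The latest of these is minute 169, so boxing runs minute 169 to 169 + 15 = minute 184.

184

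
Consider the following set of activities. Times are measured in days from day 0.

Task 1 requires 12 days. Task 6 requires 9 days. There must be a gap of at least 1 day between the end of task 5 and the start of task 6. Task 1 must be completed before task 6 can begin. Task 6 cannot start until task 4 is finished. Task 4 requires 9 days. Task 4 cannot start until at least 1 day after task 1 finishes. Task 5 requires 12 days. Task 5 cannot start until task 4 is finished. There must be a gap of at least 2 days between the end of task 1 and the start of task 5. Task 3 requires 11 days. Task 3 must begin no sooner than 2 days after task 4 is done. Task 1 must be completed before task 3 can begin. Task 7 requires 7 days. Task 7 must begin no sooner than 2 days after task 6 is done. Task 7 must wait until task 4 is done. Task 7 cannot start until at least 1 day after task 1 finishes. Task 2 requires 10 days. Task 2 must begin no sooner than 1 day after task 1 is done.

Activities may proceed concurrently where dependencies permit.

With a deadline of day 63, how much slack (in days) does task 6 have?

Nothing blocks task 1, so it runs from day 0 to day 12.
Task 4 waits on task 1 (finishes day 12, plus 1-day gap → day 13), so it starts at day 13 and finishes at 13 + 9 = day 22.
Task 5 needs all of task 4 (finishes day 22); task 1 (finishes day 12, plus 2-day gap → day 14). That puts its earliest start at day 22; it finishes at 22 + 12 = day 34.
Task 6 needs all of task 5 (finishes day 34, plus 1-day gap → day 35); task 1 (finishes day 12); task 4 (finishes day 22). That puts its earliest start at day 35; it finishes at 35 + 9 = day 44.

Working backward from the deadline:
To finish by day 63, task 7 (duration 7) must start no later than day 56.
Task 6 has to be done before task 7 (must start by day 56, minus 2-day gap → day 54). That means finishing by day 54, i.e. starting by 54 − 9 = day 45.
So task 6 can start as early as day 35 and as late as day 45, giving 45 − 35 = 10 days of slack.

10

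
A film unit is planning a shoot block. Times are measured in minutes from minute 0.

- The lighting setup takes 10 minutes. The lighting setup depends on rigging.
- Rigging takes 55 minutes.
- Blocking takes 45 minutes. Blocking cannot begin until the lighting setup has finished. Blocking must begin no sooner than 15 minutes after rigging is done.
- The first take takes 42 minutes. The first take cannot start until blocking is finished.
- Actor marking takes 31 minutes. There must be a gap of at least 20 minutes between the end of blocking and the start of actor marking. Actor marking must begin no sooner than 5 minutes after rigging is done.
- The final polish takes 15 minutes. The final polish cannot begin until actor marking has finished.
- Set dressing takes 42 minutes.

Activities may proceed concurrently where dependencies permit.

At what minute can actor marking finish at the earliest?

Rigging has no prerequisites, so it starts at minute 0 and finishes at minute 55.
After rigging (finishes minute 55), the lighting setup can start at minute 55 and finishes at minute 65.
For blocking: the lighting setup (finishes minute 65); rigging (finishes minute 55, plus 15-minute gap → minute 70). Taking the maximum gives a start of minute 70, and it finishes at 70 + 45 = minute 115.
Actor marking has to wait for blocking (finishes minute 115, plus 20-minute gap → minute 135); rigging (finishes minute 55, plus 5-minute gap → minute 60). The latest of these is minute 135, so actor marking runs minute 135 to 135 + 31 = minute 166.

166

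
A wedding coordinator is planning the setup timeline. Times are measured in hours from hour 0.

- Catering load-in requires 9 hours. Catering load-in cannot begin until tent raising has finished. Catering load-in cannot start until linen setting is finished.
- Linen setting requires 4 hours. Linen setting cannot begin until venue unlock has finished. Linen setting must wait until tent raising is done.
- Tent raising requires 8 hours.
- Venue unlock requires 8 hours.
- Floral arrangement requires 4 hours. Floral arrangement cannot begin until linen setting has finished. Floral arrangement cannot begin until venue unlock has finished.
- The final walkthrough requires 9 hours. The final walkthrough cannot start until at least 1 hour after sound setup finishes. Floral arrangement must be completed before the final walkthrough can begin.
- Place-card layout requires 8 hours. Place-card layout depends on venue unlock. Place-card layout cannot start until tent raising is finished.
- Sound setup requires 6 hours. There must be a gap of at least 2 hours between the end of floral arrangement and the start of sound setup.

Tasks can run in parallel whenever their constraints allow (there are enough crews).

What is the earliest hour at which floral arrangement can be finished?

16

Nothing blocks tent raising, so it runs from hour 0 to hour 8.
Nothing blocks venue unlock, so it runs from hour 0 to hour 8.
Linen setting cannot start until venue unlock (finishes hour 8); tent raising (finishes hour 8). The controlling bound is hour 8, so linen setting finishes at 8 + 4 = hour 12.
Floral arrangement has to wait for linen setting (finishes hour 12); venue unlock (finishes hour 8). The latest of these is hour 12, so floral arrangement runs hour 12 to 12 + 4 = hour 16.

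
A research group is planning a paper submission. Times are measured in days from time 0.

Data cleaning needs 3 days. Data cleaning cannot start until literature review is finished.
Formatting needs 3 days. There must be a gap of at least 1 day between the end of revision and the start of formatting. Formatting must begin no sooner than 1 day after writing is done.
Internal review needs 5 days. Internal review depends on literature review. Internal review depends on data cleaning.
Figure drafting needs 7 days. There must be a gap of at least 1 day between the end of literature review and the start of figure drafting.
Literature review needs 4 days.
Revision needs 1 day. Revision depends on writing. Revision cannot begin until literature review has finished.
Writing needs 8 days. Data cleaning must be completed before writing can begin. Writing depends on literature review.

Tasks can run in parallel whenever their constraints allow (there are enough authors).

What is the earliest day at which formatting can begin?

Literature review can start immediately at day 0; it finishes at day 4.
Data cleaning cannot begin until literature review (finishes day 4). It runs from day 4 to 4 + 3 = day 7.
Writing has to wait for data cleaning (finishes day 7); literature review (finishes day 4). The latest of these is day 7, so writing runs day 7 to 7 + 8 = day 15.
Revision needs all of writing (finishes day 15); literature review (finishes day 4). That puts its earliest start at day 15; it finishes at 15 + 1 = day 16.
Formatting waits on revision (finishes day 16, plus 1-day gap → day 17); writing (finishes day 15, plus 1-day gap → day 16). The latest of these is day 17, which is the earliest formatting can start.

17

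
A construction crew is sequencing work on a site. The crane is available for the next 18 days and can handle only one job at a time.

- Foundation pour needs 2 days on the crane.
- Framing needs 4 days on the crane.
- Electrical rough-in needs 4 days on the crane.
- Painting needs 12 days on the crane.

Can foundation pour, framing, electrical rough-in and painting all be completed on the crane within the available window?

No

Running back to back, the jobs need 2 + 4 + 4 + 12 = 22 days on the crane.
Since 22 > 18, they cannot all fit.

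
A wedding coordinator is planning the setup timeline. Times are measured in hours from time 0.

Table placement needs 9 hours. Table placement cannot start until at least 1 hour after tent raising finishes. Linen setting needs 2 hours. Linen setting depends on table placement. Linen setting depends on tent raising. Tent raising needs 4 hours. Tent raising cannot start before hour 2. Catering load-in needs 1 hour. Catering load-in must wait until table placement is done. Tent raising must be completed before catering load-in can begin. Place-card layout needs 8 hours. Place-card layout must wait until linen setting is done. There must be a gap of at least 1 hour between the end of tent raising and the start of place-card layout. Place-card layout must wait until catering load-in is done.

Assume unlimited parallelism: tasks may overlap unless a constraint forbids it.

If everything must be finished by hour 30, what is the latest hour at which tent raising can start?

6

Place-card layout must finish by hour 30; it takes 8 hours, so it must start by 30 − 8 = hour 22.
Since place-card layout (must start by hour 22) depends on it, linen setting must finish by hour 22. Backing off its 2-hour duration gives a latest start of hour 20.
Catering load-in must finish before place-card layout (must start by hour 22). With a 1-hour duration, catering load-in must start by 22 − 1 = hour 21.
Table placement feeds linen setting (must start by hour 20); catering load-in (must start by hour 21). Taking the minimum, table placement must finish by hour 20 and start by 20 − 9 = hour 11.
Tent raising feeds table placement (must start by hour 11, minus 1-hour gap → hour 10); linen setting (must start by hour 20); catering load-in (must start by hour 21); place-card layout (must start by hour 22, minus 1-hour gap → hour 21). Taking the minimum, tent raising must finish by hour 10 and start by 10 − 4 = hour 6.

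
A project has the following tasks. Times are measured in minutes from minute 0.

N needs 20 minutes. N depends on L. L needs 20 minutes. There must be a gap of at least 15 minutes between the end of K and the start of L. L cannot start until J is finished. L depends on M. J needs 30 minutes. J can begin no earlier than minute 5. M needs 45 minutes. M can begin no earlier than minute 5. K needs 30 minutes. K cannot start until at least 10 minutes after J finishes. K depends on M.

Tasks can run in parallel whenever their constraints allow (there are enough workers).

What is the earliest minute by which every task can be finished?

135

After its own release at minute 5, M can start at minute 5 and finishes at minute 50.
J waits on its own release at minute 5, so it starts at minute 5 and finishes at 5 + 30 = minute 35.
K cannot start until J (finishes minute 35, plus 10-minute gap → minute 45); M (finishes minute 50). The controlling bound is minute 50, so K finishes at 50 + 30 = minute 80.
For L: K (finishes minute 80, plus 15-minute gap → minute 95); J (finishes minute 35); M (finishes minute 50). Taking the maximum gives a start of minute 95, and it finishes at 95 + 20 = minute 115.
N waits on L (finishes minute 115), so it starts at minute 115 and finishes at 115 + 20 = minute 135.
All tasks are finished once the last one completes. Finish times: J at 35, K at 80, L at 115, M at 50, N at 135. The latest is minute 135.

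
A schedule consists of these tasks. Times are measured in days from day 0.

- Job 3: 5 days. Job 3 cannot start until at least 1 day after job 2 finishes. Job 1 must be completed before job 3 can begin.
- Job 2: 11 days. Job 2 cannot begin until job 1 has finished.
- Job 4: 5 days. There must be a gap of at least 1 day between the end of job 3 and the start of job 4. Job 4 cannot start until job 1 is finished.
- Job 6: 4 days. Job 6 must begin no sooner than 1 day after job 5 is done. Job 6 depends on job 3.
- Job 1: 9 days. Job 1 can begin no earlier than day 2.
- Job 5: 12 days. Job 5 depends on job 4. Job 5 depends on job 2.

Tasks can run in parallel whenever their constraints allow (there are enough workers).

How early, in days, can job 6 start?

Job 1 cannot begin until its own release at day 2. It runs from day 2 to 2 + 9 = day 11.
After job 1 (finishes day 11), job 2 can start at day 11 and finishes at day 22.
Job 3 needs all of job 2 (finishes day 22, plus 1-day gap → day 23); job 1 (finishes day 11). That puts its earliest start at day 23; it finishes at 23 + 5 = day 28.
For job 4: job 3 (finishes day 28, plus 1-day gap → day 29); job 1 (finishes day 11). Taking the maximum gives a start of day 29, and it finishes at 29 + 5 = day 34.
For job 5: job 4 (finishes day 34); job 2 (finishes day 22). Taking the maximum gives a start of day 34, and it finishes at 34 + 12 = day 46.
Job 6 waits on job 5 (finishes day 46, plus 1-day gap → day 47); job 3 (finishes day 28). The latest of these is day 47, which is the earliest job 6 can start.

47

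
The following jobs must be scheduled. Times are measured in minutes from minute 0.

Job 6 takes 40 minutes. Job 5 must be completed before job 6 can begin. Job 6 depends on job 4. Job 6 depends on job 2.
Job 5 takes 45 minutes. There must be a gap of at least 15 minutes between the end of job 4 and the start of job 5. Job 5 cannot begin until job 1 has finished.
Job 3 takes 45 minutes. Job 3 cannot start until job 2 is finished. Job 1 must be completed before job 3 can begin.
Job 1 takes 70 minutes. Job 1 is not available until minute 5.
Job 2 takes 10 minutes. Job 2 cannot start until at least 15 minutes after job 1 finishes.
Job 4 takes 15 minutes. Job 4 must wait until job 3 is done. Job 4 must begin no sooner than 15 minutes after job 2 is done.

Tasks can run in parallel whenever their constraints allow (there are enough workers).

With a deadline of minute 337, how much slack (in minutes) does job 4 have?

77

Job 1 cannot begin until its own release at minute 5. It runs from minute 5 to 5 + 70 = minute 75.
Job 2 cannot begin until job 1 (finishes minute 75, plus 15-minute gap → minute 90). It runs from minute 90 to 90 + 10 = minute 100.
For job 3: job 2 (finishes minute 100); job 1 (finishes minute 75). Taking the maximum gives a start of minute 100, and it finishes at 100 + 45 = minute 145.
Job 4 needs all of job 3 (finishes minute 145); job 2 (finishes minute 100, plus 15-minute gap → minute 115). That puts its earliest start at minute 145; it finishes at 145 + 15 = minute 160.

Working backward from the deadline:
Job 6 must finish by minute 337; it takes 40 minutes, so it must start by 337 − 40 = minute 297.
Job 5 has to be done before job 6 (must start by minute 297). That means finishing by minute 297, i.e. starting by 297 − 45 = minute 252.
Job 4 has several dependents: job 5 (must start by minute 252, minus 15-minute gap → minute 237); job 6 (must start by minute 297). The earliest of those limits is minute 237, so job 4 must start by 237 − 15 = minute 222.
So job 4 can start as early as minute 145 and as late as minute 222, giving 222 − 145 = 77 minutes of slack.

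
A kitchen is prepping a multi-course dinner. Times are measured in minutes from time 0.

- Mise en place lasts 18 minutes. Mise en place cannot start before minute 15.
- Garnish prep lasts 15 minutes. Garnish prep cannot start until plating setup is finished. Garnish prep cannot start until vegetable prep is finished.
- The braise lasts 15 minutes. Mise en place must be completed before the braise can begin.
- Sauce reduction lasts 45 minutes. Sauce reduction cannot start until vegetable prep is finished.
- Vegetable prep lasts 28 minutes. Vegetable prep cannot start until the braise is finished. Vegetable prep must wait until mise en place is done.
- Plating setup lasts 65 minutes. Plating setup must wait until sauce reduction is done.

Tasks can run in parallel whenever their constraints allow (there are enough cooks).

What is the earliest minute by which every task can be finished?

Mise en place waits on its own release at minute 15, so it starts at minute 15 and finishes at 15 + 18 = minute 33.
The braise cannot begin until mise en place (finishes minute 33). It runs from minute 33 to 33 + 15 = minute 48.
Vegetable prep has to wait for the braise (finishes minute 48); mise en place (finishes minute 33). The latest of these is minute 48, so vegetable prep runs minute 48 to 48 + 28 = minute 76.
Sauce reduction cannot begin until vegetable prep (finishes minute 76). It runs from minute 76 to 76 + 45 = minute 121.
Plating setup waits on sauce reduction (finishes minute 121), so it starts at minute 121 and finishes at 121 + 65 = minute 186.
Garnish prep cannot start until plating setup (finishes minute 186); vegetable prep (finishes minute 76). The controlling bound is minute 186, so garnish prep finishes at 186 + 15 = minute 201.
All tasks are finished once the last one completes. Finish times: Mise en place at 33, The braise at 48, Vegetable prep at 76, Sauce reduction at 121, Plating setup at 186, Garnish prep at 201. The latest is minute 201.

201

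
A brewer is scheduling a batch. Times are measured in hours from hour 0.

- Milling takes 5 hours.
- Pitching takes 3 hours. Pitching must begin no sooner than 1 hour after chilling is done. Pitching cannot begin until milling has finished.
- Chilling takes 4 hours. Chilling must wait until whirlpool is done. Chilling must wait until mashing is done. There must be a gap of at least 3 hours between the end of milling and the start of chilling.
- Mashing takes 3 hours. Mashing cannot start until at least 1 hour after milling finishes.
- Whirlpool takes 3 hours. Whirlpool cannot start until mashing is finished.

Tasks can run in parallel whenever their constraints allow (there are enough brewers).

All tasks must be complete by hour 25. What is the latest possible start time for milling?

Pitching must finish by hour 25; it takes 3 hours, so it must start by 25 − 3 = hour 22.
Chilling has to be done before pitching (must start by hour 22, minus 1-hour gap → hour 21). That means finishing by hour 21, i.e. starting by 21 − 4 = hour 17.
Since chilling (must start by hour 17) depends on it, whirlpool must finish by hour 17. Backing off its 3-hour duration gives a latest start of hour 14.
For mashing: whirlpool (must start by hour 14); chilling (must start by hour 17). The most restrictive is hour 14; with a 3-hour duration, mashing must start by hour 11.
Milling has several dependents: mashing (must start by hour 11, minus 1-hour gap → hour 10); chilling (must start by hour 17, minus 3-hour gap → hour 14); pitching (must start by hour 22). The earliest of those limits is hour 10, so milling must start by 10 − 5 = hour 5.

5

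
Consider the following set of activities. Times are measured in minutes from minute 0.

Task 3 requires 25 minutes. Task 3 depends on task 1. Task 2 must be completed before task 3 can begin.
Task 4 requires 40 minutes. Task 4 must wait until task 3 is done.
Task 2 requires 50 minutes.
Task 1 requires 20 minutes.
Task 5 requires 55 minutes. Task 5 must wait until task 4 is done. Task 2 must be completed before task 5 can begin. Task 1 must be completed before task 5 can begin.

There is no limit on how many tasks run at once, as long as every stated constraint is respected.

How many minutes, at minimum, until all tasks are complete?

170

Nothing blocks task 2, so it runs from minute 0 to minute 50.
Task 1 can start immediately at minute 0; it finishes at minute 20.
For task 3: task 1 (finishes minute 20); task 2 (finishes minute 50). Taking the maximum gives a start of minute 50, and it finishes at 50 + 25 = minute 75.
Task 4 cannot begin until task 3 (finishes minute 75). It runs from minute 75 to 75 + 40 = minute 115.
Task 5 cannot start until task 4 (finishes minute 115); task 2 (finishes minute 50); task 1 (finishes minute 20). The controlling bound is minute 115, so task 5 finishes at 115 + 55 = minute 170.
All tasks are finished once the last one completes. Finish times: Task 1 at 20, Task 2 at 50, Task 3 at 75, Task 4 at 115, Task 5 at 170. The latest is minute 170.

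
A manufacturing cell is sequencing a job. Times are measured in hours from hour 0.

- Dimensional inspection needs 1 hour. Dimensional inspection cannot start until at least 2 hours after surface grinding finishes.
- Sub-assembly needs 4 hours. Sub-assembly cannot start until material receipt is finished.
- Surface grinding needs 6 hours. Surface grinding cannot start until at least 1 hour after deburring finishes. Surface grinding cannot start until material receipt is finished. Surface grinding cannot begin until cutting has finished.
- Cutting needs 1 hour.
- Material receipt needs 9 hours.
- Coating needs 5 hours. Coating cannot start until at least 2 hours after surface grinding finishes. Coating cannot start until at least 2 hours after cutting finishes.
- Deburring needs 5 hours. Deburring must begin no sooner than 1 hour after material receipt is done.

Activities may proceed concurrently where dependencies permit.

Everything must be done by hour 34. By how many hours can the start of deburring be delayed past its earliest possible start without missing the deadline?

5

Material receipt can start immediately at hour 0; it finishes at hour 9.
After material receipt (finishes hour 9, plus 1-hour gap → hour 10), deburring can start at hour 10 and finishes at hour 15.

Working backward from the deadline:
Nothing follows dimensional inspection; the deadline of hour 34 is its only limit. It must start by 34 − 1 = hour 33.
Coating has no dependents, so it just needs to finish by hour 34. Starting by 34 − 5 = hour 29 achieves that.
Surface grinding must finish in time for dimensional inspection (must start by hour 33, minus 2-hour gap → hour 31); coating (must start by hour 29, minus 2-hour gap → hour 27). The tightest is hour 27, so surface grinding must start by 27 − 6 = hour 21.
Deburring feeds into surface grinding (must start by hour 21, minus 1-hour gap → hour 20); so deburring must finish by hour 20 and therefore start by hour 15.
So deburring can start as early as hour 10 and as late as hour 15, giving 15 − 10 = 5 hours of slack.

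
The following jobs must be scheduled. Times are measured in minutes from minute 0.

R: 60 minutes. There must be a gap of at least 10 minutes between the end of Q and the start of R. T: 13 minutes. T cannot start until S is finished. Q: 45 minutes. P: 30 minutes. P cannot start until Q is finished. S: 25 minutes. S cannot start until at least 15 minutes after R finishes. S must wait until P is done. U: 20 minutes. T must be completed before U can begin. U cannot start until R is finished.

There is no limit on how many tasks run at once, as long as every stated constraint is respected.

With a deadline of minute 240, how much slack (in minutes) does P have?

107

Q has no prerequisites, so it starts at minute 0 and finishes at minute 45.
P waits on Q (finishes minute 45), so it starts at minute 45 and finishes at 45 + 30 = minute 75.

Working backward from the deadline:
Nothing follows U; the deadline of minute 240 is its only limit. It must start by 240 − 20 = minute 220.
T must finish before U (must start by minute 220). With a 13-minute duration, T must start by 220 − 13 = minute 207.
S feeds into T (must start by minute 207); so S must finish by minute 207 and therefore start by minute 182.
Since S (must start by minute 182) depends on it, P must finish by minute 182. Backing off its 30-minute duration gives a latest start of minute 152.
So P can start as early as minute 45 and as late as minute 152, giving 152 − 45 = 107 minutes of slack.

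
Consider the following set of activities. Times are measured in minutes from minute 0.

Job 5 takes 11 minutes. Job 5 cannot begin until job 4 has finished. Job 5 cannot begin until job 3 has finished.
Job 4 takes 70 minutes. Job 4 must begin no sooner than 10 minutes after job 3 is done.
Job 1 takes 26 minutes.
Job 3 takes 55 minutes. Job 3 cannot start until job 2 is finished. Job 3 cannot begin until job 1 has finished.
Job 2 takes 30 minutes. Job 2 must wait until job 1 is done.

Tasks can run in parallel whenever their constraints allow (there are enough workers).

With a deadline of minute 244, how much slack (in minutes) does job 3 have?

Nothing blocks job 1, so it runs from minute 0 to minute 26.
Job 2 waits on job 1 (finishes minute 26), so it starts at minute 26 and finishes at 26 + 30 = minute 56.
Job 3 has to wait for job 2 (finishes minute 56); job 1 (finishes minute 26). The latest of these is minute 56, so job 3 runs minute 56 to 56 + 55 = minute 111.

Working backward from the deadline:
Job 5 must finish by minute 244; it takes 11 minutes, so it must start by 244 − 11 = minute 233.
Since job 5 (must start by minute 233) depends on it, job 4 must finish by minute 233. Backing off its 70-minute duration gives a latest start of minute 163.
Job 3 must finish in time for job 4 (must start by minute 163, minus 10-minute gap → minute 153); job 5 (must start by minute 233). The tightest is minute 153, so job 3 must start by 153 − 55 = minute 98.
So job 3 can start as early as minute 56 and as late as minute 98, giving 98 − 56 = 42 minutes of slack.

42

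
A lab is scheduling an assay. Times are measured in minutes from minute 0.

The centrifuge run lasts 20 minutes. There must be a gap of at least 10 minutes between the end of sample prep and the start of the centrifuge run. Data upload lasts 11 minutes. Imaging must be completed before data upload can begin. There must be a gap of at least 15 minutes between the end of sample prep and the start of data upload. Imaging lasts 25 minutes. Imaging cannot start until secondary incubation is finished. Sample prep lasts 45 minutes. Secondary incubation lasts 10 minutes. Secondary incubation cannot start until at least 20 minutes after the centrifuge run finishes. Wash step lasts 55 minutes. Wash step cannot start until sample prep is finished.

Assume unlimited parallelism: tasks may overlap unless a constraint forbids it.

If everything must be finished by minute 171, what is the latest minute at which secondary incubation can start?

125

Data upload has no dependents, so it just needs to finish by minute 171. Starting by 171 − 11 = minute 160 achieves that.
Imaging must finish before data upload (must start by minute 160). With a 25-minute duration, imaging must start by 160 − 25 = minute 135.
Since imaging (must start by minute 135) depends on it, secondary incubation must finish by minute 135. Backing off its 10-minute duration gives a latest start of minute 125.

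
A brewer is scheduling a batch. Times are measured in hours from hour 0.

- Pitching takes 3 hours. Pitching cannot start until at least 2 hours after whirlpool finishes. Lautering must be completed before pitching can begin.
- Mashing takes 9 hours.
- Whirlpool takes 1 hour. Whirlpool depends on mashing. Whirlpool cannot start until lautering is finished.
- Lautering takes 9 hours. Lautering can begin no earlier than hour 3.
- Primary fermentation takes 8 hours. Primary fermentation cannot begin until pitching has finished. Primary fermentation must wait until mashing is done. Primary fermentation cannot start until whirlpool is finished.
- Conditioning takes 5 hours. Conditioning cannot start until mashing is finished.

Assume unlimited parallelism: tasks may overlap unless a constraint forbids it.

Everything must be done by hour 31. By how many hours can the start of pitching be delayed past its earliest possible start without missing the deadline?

5

Lautering waits on its own release at hour 3, so it starts at hour 3 and finishes at 3 + 9 = hour 12.
Mashing has no prerequisites, so it starts at hour 0 and finishes at hour 9.
Whirlpool has to wait for mashing (finishes hour 9); lautering (finishes hour 12). The latest of these is hour 12, so whirlpool runs hour 12 to 12 + 1 = hour 13.
Pitching cannot start until whirlpool (finishes hour 13, plus 2-hour gap → hour 15); lautering (finishes hour 12). The controlling bound is hour 15, so pitching finishes at 15 + 3 = hour 18.

Working backward from the deadline:
Nothing follows primary fermentation; the deadline of hour 31 is its only limit. It must start by 31 − 8 = hour 23.
Since primary fermentation (must start by hour 23) depends on it, pitching must finish by hour 23. Backing off its 3-hour duration gives a latest start of hour 20.
So pitching can start as early as hour 15 and as late as hour 20, giving 20 − 15 = 5 hours of slack.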